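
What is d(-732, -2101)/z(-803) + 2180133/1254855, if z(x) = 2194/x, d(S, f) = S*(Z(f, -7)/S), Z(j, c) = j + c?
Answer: 354817731137/458858645 ≈ 773.26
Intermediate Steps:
Z(j, c) = c + j
d(S, f) = -7 + f (d(S, f) = S*((-7 + f)/S) = -7 + f)
d(-732, -2101)/z(-803) + 2180133/1254855 = (-7 - 2101)/((2194/(-803))) + 2180133/1254855 = -2108/(2194*(-1/803)) + 2180133*(1/1254855) = -2108/(-2194/803) + 726711/418285 = -2108*(-803/2194) + 726711/418285 = 846362/1097 + 726711/418285 = 354817731137/458858645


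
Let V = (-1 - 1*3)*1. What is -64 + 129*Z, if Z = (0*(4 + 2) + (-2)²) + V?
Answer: -64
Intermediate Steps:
V = -4 (V = (-1 - 3)*1 = -4*1 = -4)
Z = 0 (Z = (0*(4 + 2) + (-2)²) - 4 = (0*6 + 4) - 4 = (0 + 4) - 4 = 4 - 4 = 0)
-64 + 129*Z = -64 + 129*0 = -64 + 0 = -64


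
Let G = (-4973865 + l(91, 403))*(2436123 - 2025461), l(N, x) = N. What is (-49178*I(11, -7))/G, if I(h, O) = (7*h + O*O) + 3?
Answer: 3171981/1021269989194 ≈ 3.1059e-6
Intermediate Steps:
I(h, O) = 3 + O² + 7*h (I(h, O) = (7*h + O²) + 3 = (O² + 7*h) + 3 = 3 + O² + 7*h)
G = -2042539978388 (G = (-4973865 + 91)*(2436123 - 2025461) = -4973774*410662 = -2042539978388)
(-49178*I(11, -7))/G = -49178*(3 + (-7)² + 7*11)/(-2042539978388) = -49178*(3 + 49 + 77)*(-1/2042539978388) = -49178*129*(-1/2042539978388) = -6343962*(-1/2042539978388) = 3171981/1021269989194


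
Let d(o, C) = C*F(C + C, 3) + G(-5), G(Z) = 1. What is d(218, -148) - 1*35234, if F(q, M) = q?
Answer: 8575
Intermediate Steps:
d(o, C) = 1 + 2*C² (d(o, C) = C*(C + C) + 1 = C*(2*C) + 1 = 2*C² + 1 = 1 + 2*C²)
d(218, -148) - 1*35234 = (1 + 2*(-148)²) - 1*35234 = (1 + 2*21904) - 35234 = (1 + 43808) - 35234 = 43809 - 35234 = 8575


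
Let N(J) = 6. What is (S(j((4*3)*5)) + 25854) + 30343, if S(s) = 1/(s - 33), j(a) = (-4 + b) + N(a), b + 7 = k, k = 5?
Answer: 1854500/33 ≈ 56197.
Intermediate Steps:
b = -2 (b = -7 + 5 = -2)
j(a) = 0 (j(a) = (-4 - 2) + 6 = -6 + 6 = 0)
S(s) = 1/(-33 + s)
(S(j((4*3)*5)) + 25854) + 30343 = (1/(-33 + 0) + 25854) + 30343 = (1/(-33) + 25854) + 30343 = (-1/33 + 25854) + 30343 = 853181/33 + 30343 = 1854500/33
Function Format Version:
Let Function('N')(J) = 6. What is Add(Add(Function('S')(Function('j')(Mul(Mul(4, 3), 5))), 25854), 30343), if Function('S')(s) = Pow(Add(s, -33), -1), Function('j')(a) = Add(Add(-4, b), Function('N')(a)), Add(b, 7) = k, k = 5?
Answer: Rational(1854500, 33) ≈ 56197.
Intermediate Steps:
b = -2 (b = Add(-7, 5) = -2)
Function('j')(a) = 0 (Function('j')(a) = Add(Add(-4, -2), 6) = Add(-6, 6) = 0)
Function('S')(s) = Pow(Add(-33, s), -1)
Add(Add(Function('S')(Function('j')(Mul(Mul(4, 3), 5))), 25854), 30343) = Add(Add(Pow(Add(-33, 0), -1), 25854), 30343) = Add(Add(Pow(-33, -1), 25854), 30343) = Add(Add(Rational(-1, 33), 25854), 30343) = Add(Rational(853181, 33), 30343) = Rational(1854500, 33)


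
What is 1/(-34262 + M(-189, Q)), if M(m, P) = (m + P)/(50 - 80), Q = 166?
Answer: -30/1027837 ≈ -2.9188e-5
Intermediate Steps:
M(m, P) = -P/30 - m/30 (M(m, P) = (P + m)/(-30) = (P + m)*(-1/30) = -P/30 - m/30)
1/(-34262 + M(-189, Q)) = 1/(-34262 + (-1/30*166 - 1/30*(-189))) = 1/(-34262 + (-83/15 + 63/10)) = 1/(-34262 + 23/30) = 1/(-1027837/30) = -30/1027837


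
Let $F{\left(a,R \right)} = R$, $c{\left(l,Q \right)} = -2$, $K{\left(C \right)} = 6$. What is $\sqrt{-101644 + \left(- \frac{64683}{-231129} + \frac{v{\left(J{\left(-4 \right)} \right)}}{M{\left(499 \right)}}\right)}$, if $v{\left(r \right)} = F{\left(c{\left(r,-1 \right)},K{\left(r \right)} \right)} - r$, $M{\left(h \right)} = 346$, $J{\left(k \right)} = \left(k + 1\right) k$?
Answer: $\frac{2 i \sqrt{501575947804209158}}{4442813} \approx 318.82 i$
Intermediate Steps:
$J{\left(k \right)} = k \left(1 + k\right)$ ($J{\left(k \right)} = \left(1 + k\right) k = k \left(1 + k\right)$)
$v{\left(r \right)} = 6 - r$
$\sqrt{-101644 + \left(- \frac{64683}{-231129} + \frac{v{\left(J{\left(-4 \right)} \right)}}{M{\left(499 \right)}}\right)} = \sqrt{-101644 + \left(- \frac{64683}{-231129} + \frac{6 - - 4 \left(1 - 4\right)}{346}\right)} = \sqrt{-101644 + \left(\left(-64683\right) \left(- \frac{1}{231129}\right) + \left(6 - \left(-4\right) \left(-3\right)\right) \frac{1}{346}\right)} = \sqrt{-101644 + \left(\frac{7187}{25681} + \left(6 - 12\right) \frac{1}{346}\right)} = \sqrt{-101644 + \left(\frac{7187}{25681} - \frac{3}{173}\right)} = \sqrt{-101644 + \frac{1166308}{4442813}} = \sqrt{- \frac{451584118264}{4442813}} = \frac{2 i \sqrt{501575947804209158}}{4442813}$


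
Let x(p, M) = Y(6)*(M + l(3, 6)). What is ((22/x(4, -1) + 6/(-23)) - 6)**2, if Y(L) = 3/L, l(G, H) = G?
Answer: 131044/529 ≈ 247.72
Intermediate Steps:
x(p, M) = 3/2 + M/2 (x(p, M) = (3/6)*(M + 3) = (3*(1/6))*(3 + M) = (3 + M)/2 = 3/2 + M/2)
((22/x(4, -1) + 6/(-23)) - 6)**2 = ((22/(3/2 + (1/2)*(-1)) + 6/(-23)) - 6)**2 = ((22/(3/2 - 1/2) + 6*(-1/23)) - 6)**2 = ((22/1 - 6/23) - 6)**2 = ((22*1 - 6/23) - 6)**2 = ((22 - 6/23) - 6)**2 = (500/23 - 6)**2 = (362/23)**2 = 131044/529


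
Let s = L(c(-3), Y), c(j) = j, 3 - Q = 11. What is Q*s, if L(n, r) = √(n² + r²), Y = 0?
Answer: -24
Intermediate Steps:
Q = -8 (Q = 3 - 1*11 = 3 - 11 = -8)
s = 3 (s = √((-3)² + 0²) = √(9 + 0) = √9 = 3)
Q*s = -8*3 = -24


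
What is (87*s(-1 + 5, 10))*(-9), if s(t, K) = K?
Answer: -7830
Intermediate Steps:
(87*s(-1 + 5, 10))*(-9) = (87*10)*(-9) = 870*(-9) = -7830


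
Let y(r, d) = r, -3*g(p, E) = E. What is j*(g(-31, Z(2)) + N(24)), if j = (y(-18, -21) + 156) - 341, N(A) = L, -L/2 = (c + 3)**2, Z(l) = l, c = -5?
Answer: 5278/3 ≈ 1759.3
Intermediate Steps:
g(p, E) = -E/3
L = -8 (L = -2*(-5 + 3)**2 = -2*(-2)**2 = -2*4 = -8)
N(A) = -8
j = -203 (j = (-18 + 156) - 341 = 138 - 341 = -203)
j*(g(-31, Z(2)) + N(24)) = -203*(-1/3*2 - 8) = -203*(-2/3 - 8) = -203*(-26/3) = 5278/3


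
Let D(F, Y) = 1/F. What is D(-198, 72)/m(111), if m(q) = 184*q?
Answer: -1/4043952 ≈ -2.4728e-7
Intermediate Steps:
D(-198, 72)/m(111) = 1/((-198)*((184*111))) = -1/198/20424 = -1/198*1/20424 = -1/4043952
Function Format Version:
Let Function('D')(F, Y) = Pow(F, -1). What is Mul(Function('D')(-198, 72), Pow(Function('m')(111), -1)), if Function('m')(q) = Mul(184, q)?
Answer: Rational(-1, 4043952) ≈ -2.4728e-7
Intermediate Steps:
Mul(Function('D')(-198, 72), Pow(Function('m')(111), -1)) = Mul(Pow(-198, -1), Pow(Mul(184, 111), -1)) = Mul(Rational(-1, 198), Pow(20424, -1)) = Mul(Rational(-1, 198), Rational(1, 20424)) = Rational(-1, 4043952)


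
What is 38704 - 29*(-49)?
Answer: 40125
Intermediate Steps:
38704 - 29*(-49) = 38704 + 1421 = 40125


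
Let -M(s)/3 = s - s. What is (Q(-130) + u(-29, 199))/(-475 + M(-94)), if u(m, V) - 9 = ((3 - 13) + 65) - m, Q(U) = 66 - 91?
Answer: -68/475 ≈ -0.14316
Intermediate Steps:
Q(U) = -25
M(s) = 0 (M(s) = -3*(s - s) = -3*0 = 0)
u(m, V) = 64 - m (u(m, V) = 9 + (((3 - 13) + 65) - m) = 9 + ((-10 + 65) - m) = 9 + (55 - m) = 64 - m)
(Q(-130) + u(-29, 199))/(-475 + M(-94)) = (-25 + (64 - 1*(-29)))/(-475 + 0) = (-25 + (64 + 29))/(-475) = (-25 + 93)*(-1/475) = 68*(-1/475) = -68/475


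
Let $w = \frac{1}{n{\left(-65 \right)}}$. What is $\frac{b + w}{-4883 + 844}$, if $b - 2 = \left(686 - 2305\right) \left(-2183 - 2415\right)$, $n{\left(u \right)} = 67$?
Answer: $- \frac{498758989}{270613} \approx -1843.1$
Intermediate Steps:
$b = 7444164$ ($b = 2 + \left(686 - 2305\right) \left(-2183 - 2415\right) = 2 - -7444162 = 2 + 7444162 = 7444164$)
$w = \frac{1}{67} \approx 0.014925$
$\frac{b + w}{-4883 + 844} = \frac{7444164 + \frac{1}{67}}{-4883 + 844} = \frac{498758989}{67 \left(-4039\right)} = \frac{498758989}{67} \left(- \frac{1}{4039}\right) = - \frac{498758989}{270613}$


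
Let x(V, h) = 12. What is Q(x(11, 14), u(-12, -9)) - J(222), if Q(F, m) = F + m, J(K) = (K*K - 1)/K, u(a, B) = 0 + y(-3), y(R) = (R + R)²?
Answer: -38627/222 ≈ -174.00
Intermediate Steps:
y(R) = 4*R² (y(R) = (2*R)² = 4*R²)
u(a, B) = 36 (u(a, B) = 0 + 4*(-3)² = 0 + 4*9 = 0 + 36 = 36)
J(K) = (-1 + K²)/K (J(K) = (K² - 1)/K = (-1 + K²)/K)
Q(x(11, 14), u(-12, -9)) - J(222) = (12 + 36) - (222 - 1/222) = 48 - (222 - 1*1/222) = 48 - (222 - 1/222) = 48 - 1*49283/222 = 48 - 49283/222 = -38627/222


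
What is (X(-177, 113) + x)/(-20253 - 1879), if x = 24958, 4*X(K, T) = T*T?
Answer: -112601/88528 ≈ -1.2719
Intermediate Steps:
X(K, T) = T²/4 (X(K, T) = (T*T)/4 = T²/4)
(X(-177, 113) + x)/(-20253 - 1879) = ((¼)*113² + 24958)/(-20253 - 1879) = ((¼)*12769 + 24958)/(-22132) = (12769/4 + 24958)*(-1/22132) = (112601/4)*(-1/22132) = -112601/88528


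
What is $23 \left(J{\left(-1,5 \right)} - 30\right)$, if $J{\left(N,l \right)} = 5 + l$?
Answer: $-460$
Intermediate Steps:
$23 \left(J{\left(-1,5 \right)} - 30\right) = 23 \left(\left(5 + 5\right) - 30\right) = 23 \left(10 - 30\right) = 23 \left(-20\right) = -460$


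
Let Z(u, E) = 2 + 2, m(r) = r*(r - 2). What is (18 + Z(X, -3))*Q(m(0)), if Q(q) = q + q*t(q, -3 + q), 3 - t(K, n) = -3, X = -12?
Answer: 0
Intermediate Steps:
t(K, n) = 6 (t(K, n) = 3 - 1*(-3) = 3 + 3 = 6)
m(r) = r*(-2 + r)
Z(u, E) = 4
Q(q) = 7*q (Q(q) = q + q*6 = q + 6*q = 7*q)
(18 + Z(X, -3))*Q(m(0)) = (18 + 4)*(7*(0*(-2 + 0))) = 22*(7*(0*(-2))) = 22*(7*0) = 22*0 = 0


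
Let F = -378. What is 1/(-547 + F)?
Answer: -1/925 ≈ -0.0010811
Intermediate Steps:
1/(-547 + F) = 1/(-547 - 378) = 1/(-925) = -1/925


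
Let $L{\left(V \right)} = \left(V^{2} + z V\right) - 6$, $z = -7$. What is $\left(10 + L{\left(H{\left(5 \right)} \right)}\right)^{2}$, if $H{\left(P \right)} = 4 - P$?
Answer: $144$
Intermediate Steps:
$L{\left(V \right)} = -6 + V^{2} - 7 V$ ($L{\left(V \right)} = \left(V^{2} - 7 V\right) - 6 = -6 + V^{2} - 7 V$)
$\left(10 + L{\left(H{\left(5 \right)} \right)}\right)^{2} = \left(10 - \left(6 - \left(4 - 5\right)^{2} + 7 \left(4 - 5\right)\right)\right)^{2} = \left(10 - \left(-1 - 1\right)\right)^{2} = \left(10 + \left(-6 + 1 + 7\right)\right)^{2} = \left(10 + 2\right)^{2} = 12^{2} = 144$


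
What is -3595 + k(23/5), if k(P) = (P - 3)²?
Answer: -89811/25 ≈ -3592.4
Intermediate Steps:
k(P) = (-3 + P)²
-3595 + k(23/5) = -3595 + (-3 + 23/5)² = -3595 + (8/5)² = -3595 + 64/25 = -89811/25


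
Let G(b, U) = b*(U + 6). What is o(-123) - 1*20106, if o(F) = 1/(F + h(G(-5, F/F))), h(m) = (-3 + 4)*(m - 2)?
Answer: -3216961/160 ≈ -20106.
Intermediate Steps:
G(b, U) = b*(6 + U)
h(m) = -2 + m (h(m) = 1*(-2 + m) = -2 + m)
o(F) = 1/(-37 + F) (o(F) = 1/(F + (-2 - 5*(6 + F/F))) = 1/(F + (-2 - 5*(6 + 1))) = 1/(F + (-2 - 5*7)) = 1/(F + (-2 - 35)) = 1/(F - 37) = 1/(-37 + F))
o(-123) - 1*20106 = 1/(-37 - 123) - 1*20106 = 1/(-160) - 20106 = -1/160 - 20106 = -3216961/160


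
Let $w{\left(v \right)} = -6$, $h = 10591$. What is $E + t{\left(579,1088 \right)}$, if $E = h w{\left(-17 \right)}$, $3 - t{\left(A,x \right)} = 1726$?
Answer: $-65269$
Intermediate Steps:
$t{\left(A,x \right)} = -1723$ ($t{\left(A,x \right)} = 3 - 1726 = -1723$)
$E = -63546$ ($E = 10591 \left(-6\right) = -63546$)
$E + t{\left(579,1088 \right)} = -63546 - 1723 = -65269$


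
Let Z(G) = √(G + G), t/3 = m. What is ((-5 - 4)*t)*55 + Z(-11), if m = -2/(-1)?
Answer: -2970 + I*√22 ≈ -2970.0 + 4.6904*I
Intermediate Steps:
m = 2 (m = -2*(-1) = 2)
t = 6 (t = 3*2 = 6)
Z(G) = √2*√G (Z(G) = √(2*G) = √2*√G)
((-5 - 4)*t)*55 + Z(-11) = ((-5 - 4)*6)*55 + √2*√(-11) = -9*6*55 + √2*(I*√11) = -54*55 + I*√22 = -2970 + I*√22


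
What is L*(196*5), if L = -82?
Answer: -80360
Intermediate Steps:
L*(196*5) = -16072*5 = -82*980 = -80360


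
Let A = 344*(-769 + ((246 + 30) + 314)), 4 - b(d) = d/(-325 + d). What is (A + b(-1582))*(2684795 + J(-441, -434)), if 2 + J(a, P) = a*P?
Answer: -337720111561182/1907 ≈ -1.7710e+11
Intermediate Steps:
J(a, P) = -2 + P*a (J(a, P) = -2 + a*P = -2 + P*a)
b(d) = 4 - d/(-325 + d)
A = -61576 (A = 344*(-769 + (276 + 314)) = 344*(-769 + 590) = 344*(-179) = -61576)
(A + b(-1582))*(2684795 + J(-441, -434)) = (-61576 + (-1300 + 3*(-1582))/(-325 - 1582))*(2684795 + (-2 - 434*(-441))) = (-61576 + (-1300 - 4746)/(-1907))*(2684795 + (-2 + 191394)) = (-61576 - 1/1907*(-6046))*(2684795 + 191392) = (-61576 + 6046/1907)*2876187 = -117419386/1907*2876187 = -337720111561182/1907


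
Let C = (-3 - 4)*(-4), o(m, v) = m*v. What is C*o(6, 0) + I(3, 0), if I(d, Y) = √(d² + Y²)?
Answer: 3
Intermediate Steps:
C = 28 (C = -7*(-4) = 28)
I(d, Y) = √(Y² + d²)
C*o(6, 0) + I(3, 0) = 28*(6*0) + √(0² + 3²) = 28*0 + √(0 + 9) = 0 + √9 = 0 + 3 = 3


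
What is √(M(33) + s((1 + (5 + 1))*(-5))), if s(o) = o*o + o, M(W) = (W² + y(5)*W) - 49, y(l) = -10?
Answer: 10*√19 ≈ 43.589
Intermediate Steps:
M(W) = -49 + W² - 10*W (M(W) = (W² - 10*W) - 49 = -49 + W² - 10*W)
s(o) = o + o² (s(o) = o² + o = o + o²)
√(M(33) + s((1 + (5 + 1))*(-5))) = √((-49 + 33² - 10*33) + ((1 + (5 + 1))*(-5))*(1 + (1 + (5 + 1))*(-5))) = √((-49 + 1089 - 330) + ((1 + 6)*(-5))*(1 + (1 + 6)*(-5))) = √(710 + (7*(-5))*(1 + 7*(-5))) = √(710 - 35*(1 - 35)) = √(710 - 35*(-34)) = √(710 + 1190) = √1900 = 10*√19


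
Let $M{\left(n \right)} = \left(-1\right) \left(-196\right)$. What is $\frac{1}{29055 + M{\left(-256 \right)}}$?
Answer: $\frac{1}{29251} \approx 3.4187 \cdot 10^{-5}$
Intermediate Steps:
$M{\left(n \right)} = 196$
$\frac{1}{29055 + M{\left(-256 \right)}} = \frac{1}{29055 + 196} = \frac{1}{29251}$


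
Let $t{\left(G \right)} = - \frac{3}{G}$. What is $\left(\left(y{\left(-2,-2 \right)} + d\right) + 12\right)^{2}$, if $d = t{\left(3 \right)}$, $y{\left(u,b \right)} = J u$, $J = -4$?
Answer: $361$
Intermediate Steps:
$y{\left(u,b \right)} = - 4 u$
$d = -1$ ($d = - \frac{3}{3} = \left(-3\right) \frac{1}{3} = -1$)
$\left(\left(y{\left(-2,-2 \right)} + d\right) + 12\right)^{2} = \left(\left(\left(-4\right) \left(-2\right) - 1\right) + 12\right)^{2} = \left(\left(8 - 1\right) + 12\right)^{2} = \left(7 + 12\right)^{2} = 19^{2} = 361$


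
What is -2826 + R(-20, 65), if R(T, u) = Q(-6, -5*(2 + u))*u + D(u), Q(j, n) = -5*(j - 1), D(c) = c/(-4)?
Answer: -2269/4 ≈ -567.25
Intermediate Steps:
D(c) = -c/4 (D(c) = c*(-¼) = -c/4)
Q(j, n) = 5 - 5*j (Q(j, n) = -5*(-1 + j) = 5 - 5*j)
R(T, u) = 139*u/4 (R(T, u) = (5 - 5*(-6))*u - u/4 = (5 + 30)*u - u/4 = 35*u - u/4 = 139*u/4)
-2826 + R(-20, 65) = -2826 + (139/4)*65 = -2826 + 9035/4 = -2269/4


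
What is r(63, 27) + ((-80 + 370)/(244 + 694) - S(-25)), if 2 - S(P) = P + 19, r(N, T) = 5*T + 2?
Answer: 60646/469 ≈ 129.31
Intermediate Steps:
r(N, T) = 2 + 5*T
S(P) = -17 - P (S(P) = 2 - (P + 19) = 2 - (19 + P) = 2 + (-19 - P) = -17 - P)
r(63, 27) + ((-80 + 370)/(244 + 694) - S(-25)) = (2 + 5*27) + ((-80 + 370)/(244 + 694) - (-17 - 1*(-25))) = (2 + 135) + (290/938 - (-17 + 25)) = 137 + (290*(1/938) - 1*8) = 137 + (145/469 - 8) = 137 - 3607/469 = 60646/469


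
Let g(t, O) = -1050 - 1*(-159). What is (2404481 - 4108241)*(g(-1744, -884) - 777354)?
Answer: 1325942701200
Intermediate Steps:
g(t, O) = -891 (g(t, O) = -1050 + 159 = -891)
(2404481 - 4108241)*(g(-1744, -884) - 777354) = (2404481 - 4108241)*(-891 - 777354) = -1703760*(-778245) = 1325942701200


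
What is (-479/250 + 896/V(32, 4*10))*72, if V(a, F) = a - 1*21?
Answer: 7874316/1375 ≈ 5726.8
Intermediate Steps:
V(a, F) = -21 + a (V(a, F) = a - 21 = -21 + a)
(-479/250 + 896/V(32, 4*10))*72 = (-479/250 + 896/(-21 + 32))*72 = (-479*1/250 + 896/11)*72 = (-479/250 + 896*(1/11))*72 = (-479/250 + 896/11)*72 = (218731/2750)*72 = 7874316/1375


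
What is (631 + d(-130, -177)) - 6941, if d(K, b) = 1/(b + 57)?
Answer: -757201/120 ≈ -6310.0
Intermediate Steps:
d(K, b) = 1/(57 + b)
(631 + d(-130, -177)) - 6941 = (631 + 1/(57 - 177)) - 6941 = (631 + 1/(-120)) - 6941 = (631 - 1/120) - 6941 = 75719/120 - 6941 = -757201/120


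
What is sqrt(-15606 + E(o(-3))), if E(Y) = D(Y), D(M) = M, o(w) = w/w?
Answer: I*sqrt(15605) ≈ 124.92*I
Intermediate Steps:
o(w) = 1
E(Y) = Y
sqrt(-15606 + E(o(-3))) = sqrt(-15606 + 1) = sqrt(-15605) = I*sqrt(15605)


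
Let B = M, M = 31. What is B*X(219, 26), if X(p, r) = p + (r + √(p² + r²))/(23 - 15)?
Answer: 27559/4 + 31*√48637/8 ≈ 7744.3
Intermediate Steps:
X(p, r) = p + r/8 + √(p² + r²)/8 (X(p, r) = p + (r + √(p² + r²))/8 = p + (r + √(p² + r²))*(⅛) = p + (r/8 + √(p² + r²)/8) = p + r/8 + √(p² + r²)/8)
B = 31
B*X(219, 26) = 31*(219 + (⅛)*26 + √(219² + 26²)/8) = 31*(219 + 13/4 + √(47961 + 676)/8) = 31*(219 + 13/4 + √48637/8) = 31*(889/4 + √48637/8) = 27559/4 + 31*√48637/8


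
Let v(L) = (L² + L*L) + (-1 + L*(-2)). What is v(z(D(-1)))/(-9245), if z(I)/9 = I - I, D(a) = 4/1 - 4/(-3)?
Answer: 1/9245 ≈ 0.00010817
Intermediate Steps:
D(a) = 16/3 (D(a) = 4*1 - 4*(-⅓) = 4 + 4/3 = 16/3)
z(I) = 0 (z(I) = 9*(I - I) = 9*0 = 0)
v(L) = -1 - 2*L + 2*L² (v(L) = (L² + L²) + (-1 - 2*L) = 2*L² + (-1 - 2*L) = -1 - 2*L + 2*L²)
v(z(D(-1)))/(-9245) = (-1 - 2*0 + 2*0²)/(-9245) = (-1 + 0 + 2*0)*(-1/9245) = (-1 + 0 + 0)*(-1/9245) = -1*(-1/9245) = 1/9245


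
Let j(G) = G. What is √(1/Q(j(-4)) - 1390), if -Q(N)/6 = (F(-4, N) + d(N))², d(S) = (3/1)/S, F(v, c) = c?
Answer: 7*I*√92166/57 ≈ 37.283*I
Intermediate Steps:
d(S) = 3/S (d(S) = (3*1)/S = 3/S)
Q(N) = -6*(N + 3/N)²
√(1/Q(j(-4)) - 1390) = √(1/(-6*(3 + (-4)²)²/(-4)²) - 1390) = √(1/(-6*1/16*(3 + 16)²) - 1390) = √(1/(-6*1/16*19²) - 1390) = √(1/(-6*1/16*361) - 1390) = √(1/(-1083/8) - 1390) = √(-8/1083 - 1390) = √(-1505378/1083) = 7*I*√92166/57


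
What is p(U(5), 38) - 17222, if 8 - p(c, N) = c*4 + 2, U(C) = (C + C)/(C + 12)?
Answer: -292712/17 ≈ -17218.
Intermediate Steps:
U(C) = 2*C/(12 + C) (U(C) = (2*C)/(12 + C) = 2*C/(12 + C))
p(c, N) = 6 - 4*c (p(c, N) = 8 - (c*4 + 2) = 8 - (4*c + 2) = 8 - (2 + 4*c) = 8 + (-2 - 4*c) = 6 - 4*c)
p(U(5), 38) - 17222 = (6 - 8*5/(12 + 5)) - 17222 = (6 - 8*5/17) - 17222 = (6 - 4*10/17) - 17222 = (6 - 40/17) - 17222 = 62/17 - 17222 = -292712/17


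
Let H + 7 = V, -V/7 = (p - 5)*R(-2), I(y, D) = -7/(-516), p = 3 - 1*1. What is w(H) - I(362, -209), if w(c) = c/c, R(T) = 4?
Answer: 509/516 ≈ 0.98643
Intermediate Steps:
p = 2 (p = 3 - 1 = 2)
I(y, D) = 7/516 (I(y, D) = -7*(-1/516) = 7/516)
V = 84 (V = -7*(2 - 5)*4 = -(-21)*4 = -7*(-12) = 84)
H = 77 (H = -7 + 84 = 77)
w(c) = 1
w(H) - I(362, -209) = 1 - 1*7/516 = 1 - 7/516 = 509/516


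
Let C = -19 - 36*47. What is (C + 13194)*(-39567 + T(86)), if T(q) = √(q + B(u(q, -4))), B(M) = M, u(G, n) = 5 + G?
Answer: -454347861 + 11483*√177 ≈ -4.5420e+8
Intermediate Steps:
C = -1711 (C = -19 - 1692 = -1711)
T(q) = √(5 + 2*q) (T(q) = √(q + (5 + q)) = √(5 + 2*q))
(C + 13194)*(-39567 + T(86)) = (-1711 + 13194)*(-39567 + √(5 + 2*86)) = 11483*(-39567 + √(5 + 172)) = 11483*(-39567 + √177) = -454347861 + 11483*√177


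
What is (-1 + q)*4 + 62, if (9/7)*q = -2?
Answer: 466/9 ≈ 51.778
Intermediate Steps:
q = -14/9 (q = (7/9)*(-2) = -14/9 ≈ -1.5556)
(-1 + q)*4 + 62 = (-1 - 14/9)*4 + 62 = -23/9*4 + 62 = -92/9 + 62 = 466/9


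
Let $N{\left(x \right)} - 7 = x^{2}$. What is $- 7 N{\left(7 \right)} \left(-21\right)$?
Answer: $8232$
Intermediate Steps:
$N{\left(x \right)} = 7 + x^{2}$
$- 7 N{\left(7 \right)} \left(-21\right) = - 7 \left(7 + 7^{2}\right) \left(-21\right) = - 7 \left(7 + 49\right) \left(-21\right) = \left(-7\right) 56 \left(-21\right) = \left(-392\right) \left(-21\right) = 8232$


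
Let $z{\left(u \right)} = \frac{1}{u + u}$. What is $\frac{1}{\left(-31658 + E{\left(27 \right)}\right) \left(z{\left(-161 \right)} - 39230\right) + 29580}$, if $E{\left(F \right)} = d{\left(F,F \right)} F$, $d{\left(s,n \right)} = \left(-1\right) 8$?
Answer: $\frac{161}{201321918537} \approx 7.9971 \cdot 10^{-10}$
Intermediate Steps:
$z{\left(u \right)} = \frac{1}{2 u}$
$d{\left(s,n \right)} = -8$
$E{\left(F \right)} = - 8 F$
$\frac{1}{\left(-31658 + E{\left(27 \right)}\right) \left(z{\left(-161 \right)} - 39230\right) + 29580} = \frac{1}{\left(-31658 - 216\right) \left(\frac{1}{2 \left(-161\right)} - 39230\right) + 29580} = \frac{1}{\left(-31658 - 216\right) \left(\frac{1}{2} \left(- \frac{1}{161}\right) - 39230\right) + 29580} = \frac{1}{- 31874 \left(- \frac{1}{322} - 39230\right) + 29580} = \frac{1}{\left(-31874\right) \left(- \frac{12632061}{322}\right) + 29580} = \frac{1}{\frac{201317156157}{161} + 29580} = \frac{1}{\frac{201321918537}{161}} = \frac{161}{201321918537}$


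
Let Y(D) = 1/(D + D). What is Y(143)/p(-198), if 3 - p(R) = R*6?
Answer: 1/340626 ≈ 2.9358e-6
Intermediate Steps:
p(R) = 3 - 6*R (p(R) = 3 - R*6 = 3 - 6*R)
Y(D) = 1/(2*D)
Y(143)/p(-198) = ((½)/143)/(3 - 6*(-198)) = ((½)*(1/143))/(3 + 1188) = (1/286)/1191 = (1/286)*(1/1191) = 1/340626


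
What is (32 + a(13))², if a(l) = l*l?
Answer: 40401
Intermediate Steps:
a(l) = l²
(32 + a(13))² = (32 + 13²)² = (32 + 169)² = 201² = 40401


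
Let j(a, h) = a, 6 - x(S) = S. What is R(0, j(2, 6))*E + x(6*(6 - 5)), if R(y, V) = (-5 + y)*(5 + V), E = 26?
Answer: -910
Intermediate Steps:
x(S) = 6 - S
R(0, j(2, 6))*E + x(6*(6 - 5)) = (-25 - 5*2 + 5*0 + 2*0)*26 + (6 - 6*(6 - 5)) = (-25 - 10 + 0 + 0)*26 + (6 - 6) = -35*26 + (6 - 1*6) = -910 + (6 - 6) = -910 + 0 = -910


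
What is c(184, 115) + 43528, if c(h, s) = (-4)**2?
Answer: 43544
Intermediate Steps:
c(h, s) = 16
c(184, 115) + 43528 = 16 + 43528 = 43544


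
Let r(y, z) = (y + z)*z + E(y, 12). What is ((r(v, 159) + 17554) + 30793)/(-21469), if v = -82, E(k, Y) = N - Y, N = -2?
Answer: -60576/21469 ≈ -2.8216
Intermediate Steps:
E(k, Y) = -2 - Y
r(y, z) = -14 + z*(y + z) (r(y, z) = (y + z)*z + (-2 - 1*12) = z*(y + z) + (-2 - 12) = z*(y + z) - 14 = -14 + z*(y + z))
((r(v, 159) + 17554) + 30793)/(-21469) = (((-14 + 159**2 - 82*159) + 17554) + 30793)/(-21469) = (((-14 + 25281 - 13038) + 17554) + 30793)*(-1/21469) = ((12229 + 17554) + 30793)*(-1/21469) = (29783 + 30793)*(-1/21469) = 60576*(-1/21469) = -60576/21469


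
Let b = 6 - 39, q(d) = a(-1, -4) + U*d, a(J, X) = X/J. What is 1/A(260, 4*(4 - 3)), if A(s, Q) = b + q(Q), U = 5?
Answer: -⅑ ≈ -0.11111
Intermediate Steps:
q(d) = 4 + 5*d (q(d) = -4/(-1) + 5*d = -4*(-1) + 5*d = 4 + 5*d)
b = -33
A(s, Q) = -29 + 5*Q (A(s, Q) = -33 + (4 + 5*Q) = -29 + 5*Q)
1/A(260, 4*(4 - 3)) = 1/(-29 + 5*(4*(4 - 3))) = 1/(-29 + 5*(4*1)) = 1/(-29 + 5*4) = 1/(-29 + 20) = 1/(-9) = -⅑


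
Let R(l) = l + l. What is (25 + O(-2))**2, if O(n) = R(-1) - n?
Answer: 625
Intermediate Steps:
R(l) = 2*l
O(n) = -2 - n (O(n) = 2*(-1) - n = -2 - n)
(25 + O(-2))**2 = (25 + (-2 - 1*(-2)))**2 = (25 + (-2 + 2))**2 = (25 + 0)**2 = 25**2 = 625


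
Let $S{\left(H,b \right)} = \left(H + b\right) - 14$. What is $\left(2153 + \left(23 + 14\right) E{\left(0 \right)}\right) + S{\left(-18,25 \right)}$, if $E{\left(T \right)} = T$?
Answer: $2146$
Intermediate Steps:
$S{\left(H,b \right)} = -14 + H + b$
$\left(2153 + \left(23 + 14\right) E{\left(0 \right)}\right) + S{\left(-18,25 \right)} = \left(2153 + \left(23 + 14\right) 0\right) - 7 = \left(2153 + 37 \cdot 0\right) - 7 = \left(2153 + 0\right) - 7 = 2153 - 7 = 2146$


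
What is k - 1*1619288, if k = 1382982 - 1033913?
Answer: -1270219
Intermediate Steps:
k = 349069
k - 1*1619288 = 349069 - 1*1619288 = 349069 - 1619288 = -1270219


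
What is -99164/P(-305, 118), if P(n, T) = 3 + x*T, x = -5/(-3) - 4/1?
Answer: 297492/817 ≈ 364.13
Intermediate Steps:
x = -7/3 (x = -5*(-1/3) - 4*1 = 5/3 - 4 = -7/3 ≈ -2.3333)
P(n, T) = 3 - 7*T/3
-99164/P(-305, 118) = -99164/(3 - 7/3*118) = -99164/(3 - 826/3) = -99164/(-817/3) = -99164*(-3/817) = 297492/817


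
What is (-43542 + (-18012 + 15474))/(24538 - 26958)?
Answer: 2304/121 ≈ 19.041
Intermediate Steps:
(-43542 + (-18012 + 15474))/(24538 - 26958) = (-43542 - 2538)/(-2420) = -46080*(-1/2420) = 2304/121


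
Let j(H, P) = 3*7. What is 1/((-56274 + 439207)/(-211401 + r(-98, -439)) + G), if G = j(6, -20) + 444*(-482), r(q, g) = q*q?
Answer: -201797/43182317572 ≈ -4.6731e-6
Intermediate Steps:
j(H, P) = 21
r(q, g) = q²
G = -213987 (G = 21 + 444*(-482) = 21 - 214008 = -213987)
1/((-56274 + 439207)/(-211401 + r(-98, -439)) + G) = 1/((-56274 + 439207)/(-211401 + (-98)²) - 213987) = 1/(382933/(-211401 + 9604) - 213987) = 1/(382933/(-201797) - 213987) = 1/(382933*(-1/201797) - 213987) = 1/(-382933/201797 - 213987) = 1/(-43182317572/201797) = -201797/43182317572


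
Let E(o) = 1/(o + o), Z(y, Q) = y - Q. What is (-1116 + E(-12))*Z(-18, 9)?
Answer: 241065/8 ≈ 30133.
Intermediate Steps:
E(o) = 1/(2*o)
(-1116 + E(-12))*Z(-18, 9) = (-1116 + (½)/(-12))*(-18 - 1*9) = (-1116 + (½)*(-1/12))*(-18 - 9) = (-1116 - 1/24)*(-27) = -26785/24*(-27) = 241065/8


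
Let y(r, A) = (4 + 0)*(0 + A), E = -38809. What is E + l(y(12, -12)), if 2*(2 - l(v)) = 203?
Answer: -77817/2 ≈ -38909.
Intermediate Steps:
y(r, A) = 4*A
l(v) = -199/2 (l(v) = 2 - ½*203 = 2 - 203/2 = -199/2)
E + l(y(12, -12)) = -38809 - 199/2 = -77817/2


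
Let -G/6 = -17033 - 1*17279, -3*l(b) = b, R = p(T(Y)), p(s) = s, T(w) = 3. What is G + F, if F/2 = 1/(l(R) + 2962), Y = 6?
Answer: 609586994/2961 ≈ 2.0587e+5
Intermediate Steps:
R = 3
l(b) = -b/3
G = 205872 (G = -6*(-17033 - 1*17279) = -6*(-17033 - 17279) = -6*(-34312) = 205872)
F = 2/2961 (F = 2/(-⅓*3 + 2962) = 2/(-1 + 2962) = 2/2961 ≈ 0.00067545)
G + F = 205872 + 2/2961 = 609586994/2961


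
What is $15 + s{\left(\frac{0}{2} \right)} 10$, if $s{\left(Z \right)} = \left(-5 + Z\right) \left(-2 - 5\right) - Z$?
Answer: $365$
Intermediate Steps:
$s{\left(Z \right)} = 35 - 8 Z$ ($s{\left(Z \right)} = \left(-5 + Z\right) \left(-7\right) - Z = \left(35 - 7 Z\right) - Z = 35 - 8 Z$)
$15 + s{\left(\frac{0}{2} \right)} 10 = 15 + \left(35 - 8 \cdot \frac{0}{2}\right) 10 = 15 + \left(35 - 8 \cdot 0 \cdot \frac{1}{2}\right) 10 = 15 + \left(35 - 0\right) 10 = 15 + \left(35 + 0\right) 10 = 15 + 35 \cdot 10 = 15 + 350 = 365$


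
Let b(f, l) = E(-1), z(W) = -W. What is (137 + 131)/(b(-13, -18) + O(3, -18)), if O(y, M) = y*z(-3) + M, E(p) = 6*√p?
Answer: -268/13 - 536*I/39 ≈ -20.615 - 13.744*I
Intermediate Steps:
O(y, M) = M + 3*y (O(y, M) = y*(-1*(-3)) + M = y*3 + M = 3*y + M = M + 3*y)
b(f, l) = 6*I (b(f, l) = 6*√(-1) = 6*I)
(137 + 131)/(b(-13, -18) + O(3, -18)) = (137 + 131)/(6*I + (-18 + 3*3)) = 268/(6*I + (-18 + 9)) = 268/(6*I - 9) = 268/(-9 + 6*I) = 268*((-9 - 6*I)/117) = 268*(-9 - 6*I)/117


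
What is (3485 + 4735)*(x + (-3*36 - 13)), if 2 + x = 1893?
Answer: 14549400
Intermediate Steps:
x = 1891 (x = -2 + 1893 = 1891)
(3485 + 4735)*(x + (-3*36 - 13)) = (3485 + 4735)*(1891 + (-3*36 - 13)) = 8220*(1891 + (-108 - 13)) = 8220*(1891 - 121) = 8220*1770 = 14549400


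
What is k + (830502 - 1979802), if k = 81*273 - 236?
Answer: -1127423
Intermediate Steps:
k = 21877 (k = 22113 - 236 = 21877)
k + (830502 - 1979802) = 21877 + (830502 - 1979802) = 21877 - 1149300 = -1127423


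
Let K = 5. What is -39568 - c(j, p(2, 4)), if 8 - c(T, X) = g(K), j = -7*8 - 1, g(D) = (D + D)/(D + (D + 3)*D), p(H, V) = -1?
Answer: -356182/9 ≈ -39576.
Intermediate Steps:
g(D) = 2*D/(D + D*(3 + D)) (g(D) = (2*D)/(D + (3 + D)*D) = (2*D)/(D + D*(3 + D)) = 2*D/(D + D*(3 + D)))
j = -57 (j = -56 - 1 = -57)
c(T, X) = 70/9 (c(T, X) = 8 - 2/(4 + 5) = 8 - 2/9 = 70/9)
-39568 - c(j, p(2, 4)) = -39568 - 1*70/9 = -39568 - 70/9 = -356182/9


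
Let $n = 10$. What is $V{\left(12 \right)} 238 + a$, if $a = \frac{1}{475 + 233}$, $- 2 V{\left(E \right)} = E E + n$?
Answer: $- \frac{12974807}{708} \approx -18326.0$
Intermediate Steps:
$V{\left(E \right)} = -5 - \frac{E^{2}}{2}$ ($V{\left(E \right)} = - \frac{E E + 10}{2} = - \frac{E^{2} + 10}{2} = - \frac{10 + E^{2}}{2} = -5 - \frac{E^{2}}{2}$)
$a = \frac{1}{708} \approx 0.0014124$
$V{\left(12 \right)} 238 + a = \left(-5 - \frac{12^{2}}{2}\right) 238 + \frac{1}{708} = \left(-5 - 72\right) 238 + \frac{1}{708} = \left(-77\right) 238 + \frac{1}{708} = -18326 + \frac{1}{708} = - \frac{12974807}{708}$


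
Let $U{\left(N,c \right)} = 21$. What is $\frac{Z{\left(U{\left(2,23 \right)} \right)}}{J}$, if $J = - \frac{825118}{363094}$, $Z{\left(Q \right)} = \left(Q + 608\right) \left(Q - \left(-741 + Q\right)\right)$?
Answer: $- \frac{84617059683}{412559} \approx -2.051 \cdot 10^{5}$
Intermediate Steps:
$Z{\left(Q \right)} = 450528 + 741 Q$ ($Z{\left(Q \right)} = \left(608 + Q\right) 741 = 450528 + 741 Q$)
$J = - \frac{412559}{181547}$ ($J = \left(-825118\right) \frac{1}{363094} = - \frac{412559}{181547} \approx -2.2725$)
$\frac{Z{\left(U{\left(2,23 \right)} \right)}}{J} = \frac{450528 + 741 \cdot 21}{- \frac{412559}{181547}} = \left(450528 + 15561\right) \left(- \frac{181547}{412559}\right) = 466089 \left(- \frac{181547}{412559}\right) = - \frac{84617059683}{412559}$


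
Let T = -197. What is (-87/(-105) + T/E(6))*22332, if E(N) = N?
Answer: -25015562/35 ≈ -7.1473e+5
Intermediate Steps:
(-87/(-105) + T/E(6))*22332 = (-87/(-105) - 197/6)*22332 = (-87*(-1/105) - 197*⅙)*22332 = (29/35 - 197/6)*22332 = -6721/210*22332 = -25015562/35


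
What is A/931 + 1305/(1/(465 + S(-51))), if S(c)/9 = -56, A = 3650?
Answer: -47379595/931 ≈ -50891.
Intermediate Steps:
S(c) = -504 (S(c) = 9*(-56) = -504)
A/931 + 1305/(1/(465 + S(-51))) = 3650/931 + 1305/(1/(465 - 504)) = 3650*(1/931) + 1305/(1/(-39)) = 3650/931 + 1305/(-1/39) = 3650/931 + 1305*(-39) = 3650/931 - 50895 = -47379595/931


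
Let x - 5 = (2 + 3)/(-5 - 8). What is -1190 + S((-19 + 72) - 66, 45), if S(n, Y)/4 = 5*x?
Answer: -14270/13 ≈ -1097.7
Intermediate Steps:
x = 60/13 (x = 5 + (2 + 3)/(-5 - 8) = 5 + 5/(-13) = 5 + 5*(-1/13) = 5 - 5/13 = 60/13 ≈ 4.6154)
S(n, Y) = 1200/13 (S(n, Y) = 4*(5*(60/13)) = 4*(300/13) = 1200/13)
-1190 + S((-19 + 72) - 66, 45) = -1190 + 1200/13 = -14270/13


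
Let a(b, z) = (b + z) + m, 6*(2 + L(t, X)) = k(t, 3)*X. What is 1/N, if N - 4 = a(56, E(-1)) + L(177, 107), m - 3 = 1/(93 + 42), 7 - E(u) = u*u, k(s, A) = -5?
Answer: -270/5983 ≈ -0.045128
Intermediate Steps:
L(t, X) = -2 - 5*X/6 (L(t, X) = -2 + (-5*X)/6 = -2 - 5*X/6)
E(u) = 7 - u² (E(u) = 7 - u*u = 7 - u²)
m = 406/135 (m = 3 + 1/(93 + 42) = 3 + 1/135 = 406/135 ≈ 3.0074)
a(b, z) = 406/135 + b + z (a(b, z) = (b + z) + 406/135 = 406/135 + b + z)
N = -5983/270 (N = 4 + ((406/135 + 56 + (7 - 1*(-1)²)) + (-2 - ⅚*107)) = 4 + ((406/135 + 56 + (7 - 1*1)) + (-2 - 535/6)) = 4 + ((406/135 + 56 + (7 - 1)) - 547/6) = 4 + ((406/135 + 56 + 6) - 547/6) = 4 + (8776/135 - 547/6) = 4 - 7063/270 = -5983/270 ≈ -22.159)
1/N = 1/(-5983/270) = -270/5983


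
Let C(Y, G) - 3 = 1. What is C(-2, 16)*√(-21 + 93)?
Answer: 24*√2 ≈ 33.941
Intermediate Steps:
C(Y, G) = 4 (C(Y, G) = 3 + 1 = 4)
C(-2, 16)*√(-21 + 93) = 4*√(-21 + 93) = 4*√72 = 4*(6*√2) = 24*√2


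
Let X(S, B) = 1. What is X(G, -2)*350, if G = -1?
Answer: 350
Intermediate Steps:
X(G, -2)*350 = 1*350 = 350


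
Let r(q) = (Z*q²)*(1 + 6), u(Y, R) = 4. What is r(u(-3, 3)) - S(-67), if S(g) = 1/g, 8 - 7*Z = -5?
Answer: 13937/67 ≈ 208.01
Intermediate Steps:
Z = 13/7 (Z = 8/7 - ⅐*(-5) = 8/7 + 5/7 = 13/7 ≈ 1.8571)
r(q) = 13*q² (r(q) = (13*q²/7)*(1 + 6) = (13*q²/7)*7 = 13*q²)
r(u(-3, 3)) - S(-67) = 13*4² - 1/(-67) = 13*16 - 1*(-1/67) = 208 + 1/67 = 13937/67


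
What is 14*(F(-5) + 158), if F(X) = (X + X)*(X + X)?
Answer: 3612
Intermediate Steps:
F(X) = 4*X² (F(X) = (2*X)*(2*X) = 4*X²)
14*(F(-5) + 158) = 14*(4*(-5)² + 158) = 14*(4*25 + 158) = 14*(100 + 158) = 14*258 = 3612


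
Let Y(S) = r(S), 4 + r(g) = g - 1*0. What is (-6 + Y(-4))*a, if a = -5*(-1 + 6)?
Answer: 350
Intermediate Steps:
r(g) = -4 + g (r(g) = -4 + (g - 1*0) = -4 + (g + 0) = -4 + g)
Y(S) = -4 + S
a = -25 (a = -5*5 = -25)
(-6 + Y(-4))*a = (-6 + (-4 - 4))*(-25) = (-6 - 8)*(-25) = -14*(-25) = 350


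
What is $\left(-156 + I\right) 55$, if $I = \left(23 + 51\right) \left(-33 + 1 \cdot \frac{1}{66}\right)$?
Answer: $- \frac{428485}{3} \approx -1.4283 \cdot 10^{5}$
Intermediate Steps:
$I = - \frac{80549}{33}$ ($I = 74 \left(-33 + 1 \cdot \frac{1}{66}\right) = 74 \left(-33 + \frac{1}{66}\right) = 74 \left(- \frac{2177}{66}\right) = - \frac{80549}{33} \approx -2440.9$)
$\left(-156 + I\right) 55 = \left(-156 - \frac{80549}{33}\right) 55 = \left(- \frac{85697}{33}\right) 55 = - \frac{428485}{3}$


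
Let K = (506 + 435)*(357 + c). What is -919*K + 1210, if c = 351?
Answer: -612262322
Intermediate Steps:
K = 666228 (K = (506 + 435)*(357 + 351) = 941*708 = 666228)
-919*K + 1210 = -919*666228 + 1210 = -612263532 + 1210 = -612262322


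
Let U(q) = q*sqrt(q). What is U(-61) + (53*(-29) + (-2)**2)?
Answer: -1533 - 61*I*sqrt(61) ≈ -1533.0 - 476.43*I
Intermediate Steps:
U(q) = q**(3/2)
U(-61) + (53*(-29) + (-2)**2) = (-61)**(3/2) + (53*(-29) + (-2)**2) = -61*I*sqrt(61) + (-1537 + 4) = -61*I*sqrt(61) - 1533 = -1533 - 61*I*sqrt(61)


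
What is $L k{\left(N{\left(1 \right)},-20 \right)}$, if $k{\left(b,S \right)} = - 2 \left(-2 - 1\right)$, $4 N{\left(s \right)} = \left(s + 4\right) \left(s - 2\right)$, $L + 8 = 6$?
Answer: $-12$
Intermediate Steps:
$L = -2$ ($L = -8 + 6 = -2$)
$N{\left(s \right)} = \frac{\left(-2 + s\right) \left(4 + s\right)}{4}$ ($N{\left(s \right)} = \frac{\left(s + 4\right) \left(s - 2\right)}{4} = \frac{\left(4 + s\right) \left(-2 + s\right)}{4} = \frac{\left(-2 + s\right) \left(4 + s\right)}{4}$)
$k{\left(b,S \right)} = 6$ ($k{\left(b,S \right)} = \left(-2\right) \left(-3\right) = 6$)
$L k{\left(N{\left(1 \right)},-20 \right)} = \left(-2\right) 6 = -12$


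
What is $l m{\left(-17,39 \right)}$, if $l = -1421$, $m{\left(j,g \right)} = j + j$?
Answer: $48314$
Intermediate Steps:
$m{\left(j,g \right)} = 2 j$
$l m{\left(-17,39 \right)} = - 1421 \cdot 2 \left(-17\right) = \left(-1421\right) \left(-34\right) = 48314$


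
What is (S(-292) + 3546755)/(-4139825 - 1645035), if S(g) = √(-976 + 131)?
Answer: -709351/1156972 - 13*I*√5/5784860 ≈ -0.61311 - 5.025e-6*I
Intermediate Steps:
S(g) = 13*I*√5 (S(g) = √(-845) = 13*I*√5)
(S(-292) + 3546755)/(-4139825 - 1645035) = (13*I*√5 + 3546755)/(-4139825 - 1645035) = (3546755 + 13*I*√5)/(-5784860) = (3546755 + 13*I*√5)*(-1/5784860) = -709351/1156972 - 13*I*√5/5784860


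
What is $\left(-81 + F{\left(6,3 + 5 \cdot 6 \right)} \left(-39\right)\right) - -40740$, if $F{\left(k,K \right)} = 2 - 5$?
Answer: $40776$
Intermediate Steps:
$F{\left(k,K \right)} = -3$
$\left(-81 + F{\left(6,3 + 5 \cdot 6 \right)} \left(-39\right)\right) - -40740 = \left(-81 - -117\right) - -40740 = \left(-81 + 117\right) + 40740 = 36 + 40740 = 40776$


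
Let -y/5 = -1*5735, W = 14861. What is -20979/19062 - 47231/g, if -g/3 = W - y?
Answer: -16386380/7314513 ≈ -2.2403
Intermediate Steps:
y = 28675 (y = -(-5)*5735 = -5*(-5735) = 28675)
g = 41442 (g = -3*(14861 - 1*28675) = -3*(14861 - 28675) = -3*(-13814) = 41442)
-20979/19062 - 47231/g = -20979/19062 - 47231/41442 = -20979*1/19062 - 47231*1/41442 = -777/706 - 47231/41442 = -16386380/7314513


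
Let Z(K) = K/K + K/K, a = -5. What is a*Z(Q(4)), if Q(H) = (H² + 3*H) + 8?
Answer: -10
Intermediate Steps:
Q(H) = 8 + H² + 3*H
Z(K) = 2 (Z(K) = 1 + 1 = 2)
a*Z(Q(4)) = -5*2 = -10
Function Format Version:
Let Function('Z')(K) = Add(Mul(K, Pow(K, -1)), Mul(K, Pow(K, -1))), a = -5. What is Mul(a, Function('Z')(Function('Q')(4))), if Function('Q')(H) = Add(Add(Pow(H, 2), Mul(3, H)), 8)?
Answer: -10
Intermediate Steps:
Function('Q')(H) = Add(8, Pow(H, 2), Mul(3, H))
Function('Z')(K) = 2 (Function('Z')(K) = Add(1, 1) = 2)
Mul(a, Function('Z')(Function('Q')(4))) = Mul(-5, 2) = -10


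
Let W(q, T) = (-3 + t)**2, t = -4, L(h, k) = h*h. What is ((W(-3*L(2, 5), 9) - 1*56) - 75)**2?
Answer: 6724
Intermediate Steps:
L(h, k) = h**2
W(q, T) = 49 (W(q, T) = (-3 - 4)**2 = (-7)**2 = 49)
((W(-3*L(2, 5), 9) - 1*56) - 75)**2 = ((49 - 1*56) - 75)**2 = ((49 - 56) - 75)**2 = (-7 - 75)**2 = (-82)**2 = 6724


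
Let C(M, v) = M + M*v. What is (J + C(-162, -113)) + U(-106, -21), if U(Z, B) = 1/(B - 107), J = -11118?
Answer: 899327/128 ≈ 7026.0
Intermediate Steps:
U(Z, B) = 1/(-107 + B)
(J + C(-162, -113)) + U(-106, -21) = (-11118 - 162*(1 - 113)) + 1/(-107 - 21) = (-11118 - 162*(-112)) + 1/(-128) = (-11118 + 18144) - 1/128 = 7026 - 1/128 = 899327/128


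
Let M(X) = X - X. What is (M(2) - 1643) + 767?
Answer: -876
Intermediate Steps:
M(X) = 0
(M(2) - 1643) + 767 = (0 - 1643) + 767 = -1643 + 767 = -876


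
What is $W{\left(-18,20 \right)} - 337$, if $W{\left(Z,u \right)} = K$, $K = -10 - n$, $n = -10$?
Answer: $-337$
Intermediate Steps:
$K = 0$ ($K = -10 - -10 = -10 + 10 = 0$)
$W{\left(Z,u \right)} = 0$
$W{\left(-18,20 \right)} - 337 = 0 - 337 = -337$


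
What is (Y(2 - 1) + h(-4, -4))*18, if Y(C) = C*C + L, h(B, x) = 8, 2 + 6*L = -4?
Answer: 144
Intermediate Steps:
L = -1 (L = -⅓ + (⅙)*(-4) = -⅓ - ⅔ = -1)
Y(C) = -1 + C² (Y(C) = C*C - 1 = C² - 1 = -1 + C²)
(Y(2 - 1) + h(-4, -4))*18 = ((-1 + (2 - 1)²) + 8)*18 = ((-1 + 1²) + 8)*18 = ((-1 + 1) + 8)*18 = (0 + 8)*18 = 8*18 = 144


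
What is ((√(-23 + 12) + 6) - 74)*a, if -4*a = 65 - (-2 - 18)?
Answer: 1445 - 85*I*√11/4 ≈ 1445.0 - 70.478*I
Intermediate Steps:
a = -85/4 (a = -(65 - (-2 - 18))/4 = -(65 - 1*(-20))/4 = -(65 + 20)/4 = -¼*85 = -85/4 ≈ -21.250)
((√(-23 + 12) + 6) - 74)*a = ((√(-23 + 12) + 6) - 74)*(-85/4) = ((√(-11) + 6) - 74)*(-85/4) = ((I*√11 + 6) - 74)*(-85/4) = ((6 + I*√11) - 74)*(-85/4) = (-68 + I*√11)*(-85/4) = 1445 - 85*I*√11/4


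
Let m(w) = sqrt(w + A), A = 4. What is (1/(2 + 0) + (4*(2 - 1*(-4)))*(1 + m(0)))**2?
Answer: 21025/4 ≈ 5256.3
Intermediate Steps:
m(w) = sqrt(4 + w) (m(w) = sqrt(w + 4) = sqrt(4 + w))
(1/(2 + 0) + (4*(2 - 1*(-4)))*(1 + m(0)))**2 = (1/(2 + 0) + (4*(2 - 1*(-4)))*(1 + sqrt(4 + 0)))**2 = (1/2 + (4*(2 + 4))*(1 + sqrt(4)))**2 = (1/2 + (4*6)*(1 + 2))**2 = (1/2 + 24*3)**2 = (1/2 + 72)**2 = (145/2)**2 = 21025/4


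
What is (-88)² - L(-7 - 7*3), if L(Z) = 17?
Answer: 7727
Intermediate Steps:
(-88)² - L(-7 - 7*3) = (-88)² - 1*17 = 7744 - 17 = 7727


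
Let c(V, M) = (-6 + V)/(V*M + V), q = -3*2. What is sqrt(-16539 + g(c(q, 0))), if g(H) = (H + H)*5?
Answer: I*sqrt(16519) ≈ 128.53*I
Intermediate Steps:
q = -6
c(V, M) = (-6 + V)/(V + M*V) (c(V, M) = (-6 + V)/(M*V + V) = (-6 + V)/(V + M*V))
g(H) = 10*H (g(H) = (2*H)*5 = 10*H)
sqrt(-16539 + g(c(q, 0))) = sqrt(-16539 + 10*((-6 - 6)/((-6)*(1 + 0)))) = sqrt(-16539 + 10*(-1/6*(-12)/1)) = sqrt(-16539 + 10*(-1/6*1*(-12))) = sqrt(-16539 + 10*2) = sqrt(-16539 + 20) = sqrt(-16519) = I*sqrt(16519)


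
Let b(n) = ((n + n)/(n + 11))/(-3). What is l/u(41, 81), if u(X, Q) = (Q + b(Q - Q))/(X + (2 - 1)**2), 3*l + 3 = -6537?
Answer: -30520/27 ≈ -1130.4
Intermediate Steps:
l = -2180 (l = -1 + (1/3)*(-6537) = -1 - 2179 = -2180)
b(n) = -2*n/(3*(11 + n)) (b(n) = ((2*n)/(11 + n))*(-1/3) = (2*n/(11 + n))*(-1/3) = -2*n/(3*(11 + n)))
u(X, Q) = Q/(1 + X) (u(X, Q) = (Q - 2*(Q - Q)/(33 + 3*(Q - Q)))/(X + (2 - 1)**2) = (Q - 2*0/(33 + 3*0))/(X + 1**2) = (Q - 2*0/(33 + 0))/(X + 1) = (Q - 2*0/33)/(1 + X) = (Q - 2*0*1/33)/(1 + X) = (Q + 0)/(1 + X) = Q/(1 + X))
l/u(41, 81) = -2180/(81/(1 + 41)) = -2180/(81/42) = -2180/(81*(1/42)) = -2180/27/14 = -2180*14/27 = -30520/27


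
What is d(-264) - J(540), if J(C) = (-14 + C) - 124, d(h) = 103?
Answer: -299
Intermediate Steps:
J(C) = -138 + C
d(-264) - J(540) = 103 - (-138 + 540) = 103 - 1*402 = 103 - 402 = -299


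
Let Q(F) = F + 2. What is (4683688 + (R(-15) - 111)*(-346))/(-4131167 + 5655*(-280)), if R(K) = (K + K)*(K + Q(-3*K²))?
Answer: 2419346/5714567 ≈ 0.42336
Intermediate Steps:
Q(F) = 2 + F
R(K) = 2*K*(2 + K - 3*K²) (R(K) = (K + K)*(K + (2 - 3*K²)) = (2*K)*(2 + K - 3*K²) = 2*K*(2 + K - 3*K²))
(4683688 + (R(-15) - 111)*(-346))/(-4131167 + 5655*(-280)) = (4683688 + (2*(-15)*(2 - 15 - 3*(-15)²) - 111)*(-346))/(-4131167 + 5655*(-280)) = (4683688 + (2*(-15)*(2 - 15 - 3*225) - 111)*(-346))/(-4131167 - 1583400) = (4683688 + (2*(-15)*(2 - 15 - 675) - 111)*(-346))/(-5714567) = (4683688 + (2*(-15)*(-688) - 111)*(-346))*(-1/5714567) = (4683688 + (20640 - 111)*(-346))*(-1/5714567) = (4683688 + 20529*(-346))*(-1/5714567) = (4683688 - 7103034)*(-1/5714567) = -2419346*(-1/5714567) = 2419346/5714567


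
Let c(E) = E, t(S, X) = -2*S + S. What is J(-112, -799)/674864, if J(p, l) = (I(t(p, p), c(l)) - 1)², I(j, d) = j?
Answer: 12321/674864 ≈ 0.018257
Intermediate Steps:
t(S, X) = -S
J(p, l) = (-1 - p)² (J(p, l) = (-p - 1)² = (-1 - p)²)
J(-112, -799)/674864 = (1 - 112)²/674864 = (-111)²*(1/674864) = 12321*(1/674864) = 12321/674864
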